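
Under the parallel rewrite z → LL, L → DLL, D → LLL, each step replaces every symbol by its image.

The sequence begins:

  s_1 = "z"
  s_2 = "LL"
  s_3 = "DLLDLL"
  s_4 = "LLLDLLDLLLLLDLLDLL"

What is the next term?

Applying the rule to each of the 18 symbols of LLLDLLDLLLLLDLLDLL gives the pieces DLL DLL DLL LLL DLL DLL LLL DLL DLL DLL DLL DLL LLL DLL DLL LLL DLL DLL, which concatenate to the answer.

DLLDLLDLLLLLDLLDLLLLLDLLDLLDLLDLLDLLLLLDLLDLLLLLDLLDLL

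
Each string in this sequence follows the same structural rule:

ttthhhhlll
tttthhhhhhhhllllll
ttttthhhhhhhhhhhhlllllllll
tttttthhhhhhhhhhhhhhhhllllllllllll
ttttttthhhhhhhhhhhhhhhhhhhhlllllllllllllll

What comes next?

Each string has the form t^{n+2} h^{4n} l^{3n} (n = 1, 2, …).
At n = 6 the blocks have lengths 8, 24, 18.

tttttttthhhhhhhhhhhhhhhhhhhhhhhhllllllllllllllllll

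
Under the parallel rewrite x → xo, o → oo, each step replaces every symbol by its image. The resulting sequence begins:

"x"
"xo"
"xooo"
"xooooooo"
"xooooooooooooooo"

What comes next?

Rewriting the 16 symbols of xooooooooooooooo one by one yields xo oo oo oo oo oo oo oo oo oo oo oo oo oo oo oo; concatenated:

xooooooooooooooooooooooooooooooo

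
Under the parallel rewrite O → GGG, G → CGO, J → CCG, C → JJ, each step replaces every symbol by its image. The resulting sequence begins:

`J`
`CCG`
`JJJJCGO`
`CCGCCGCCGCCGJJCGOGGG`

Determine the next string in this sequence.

Rewriting the 20 symbols of CCGCCGCCGCCGJJCGOGGG one by one yields JJ JJ CGO JJ JJ CGO JJ JJ CGO JJ JJ CGO CCG CCG JJ CGO GGG CGO CGO CGO; concatenated:

JJJJCGOJJJJCGOJJJJCGOJJJJCGOCCGCCGJJCGOGGGCGOCGOCGO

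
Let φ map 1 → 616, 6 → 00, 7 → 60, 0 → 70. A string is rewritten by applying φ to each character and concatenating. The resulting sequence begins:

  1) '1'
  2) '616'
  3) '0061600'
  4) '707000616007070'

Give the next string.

Rewriting the 15 symbols of 707000616007070 one by one yields 60 70 60 70 70 70 00 616 00 70 70 60 70 60 70; concatenated:

6070607070700061600707060706070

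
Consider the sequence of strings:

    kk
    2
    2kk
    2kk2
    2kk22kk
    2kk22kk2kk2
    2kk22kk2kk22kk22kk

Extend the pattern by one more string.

This is a Fibonacci-style word recurrence s(k) = s(k−1)·s(k−2): e.g. 2·kk = 2kk.
The next term joins 2kk22kk2kk22kk22kk and 2kk22kk2kk2.

2kk22kk2kk22kk22kk2kk22kk2kk2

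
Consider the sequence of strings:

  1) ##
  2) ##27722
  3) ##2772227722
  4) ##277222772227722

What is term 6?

Each term is the previous one with 27722 appended.
From ##277222772227722, 2 further steps: ##277222772227722 → ##27722277222772227722 → (answer).

##2772227722277222772227722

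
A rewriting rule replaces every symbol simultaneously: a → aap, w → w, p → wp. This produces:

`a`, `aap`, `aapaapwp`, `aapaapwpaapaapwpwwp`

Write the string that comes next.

Replace each of the 19 characters of aapaapwpaapaapwpwwp in place — aap aap wp aap aap wp w wp aap aap wp aap aap wp w wp w w wp — and concatenate.

aapaapwpaapaapwpwwpaapaapwpaapaapwpwwpwwwp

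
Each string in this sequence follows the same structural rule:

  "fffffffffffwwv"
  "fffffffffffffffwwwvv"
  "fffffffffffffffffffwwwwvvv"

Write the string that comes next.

fffffffffffffffffffffffwwwwwvvvv

Each string has the form f^{4n-1} w^{n-1} v^{n-2}, where the shown terms are n = 3, 4, 5.
At n = 6 the blocks have lengths 23, 5, 4.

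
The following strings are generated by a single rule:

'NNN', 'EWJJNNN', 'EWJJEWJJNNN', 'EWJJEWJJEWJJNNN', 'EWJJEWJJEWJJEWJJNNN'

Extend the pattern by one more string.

Every step adds EWJJ at the front: s(k+1) = EWJJ·s(k).
Applying this once more to EWJJEWJJEWJJEWJJNNN:

EWJJEWJJEWJJEWJJEWJJNNN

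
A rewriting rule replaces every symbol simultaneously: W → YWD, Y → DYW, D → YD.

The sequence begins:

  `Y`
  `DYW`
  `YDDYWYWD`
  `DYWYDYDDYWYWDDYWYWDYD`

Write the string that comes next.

Applying the rule to each of the 21 symbols of DYWYDYDDYWYWDDYWYWDYD gives the pieces YD DYW YWD DYW YD DYW YD YD DYW YWD DYW YWD YD YD DYW YWD DYW YWD YD DYW YD, which concatenate to the answer.

YDDYWYWDDYWYDDYWYDYDDYWYWDDYWYWDYDYDDYWYWDDYWYWDYDDYWYD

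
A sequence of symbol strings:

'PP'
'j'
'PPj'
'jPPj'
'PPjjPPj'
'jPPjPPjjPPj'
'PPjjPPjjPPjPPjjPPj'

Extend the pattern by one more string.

Each term (from the third on) is the two preceding terms concatenated in order: term 3 = PP·j = PPj.
Continuing: jPPjPPjjPPj · PPjjPPjjPPjPPjjPPj gives term 8.

jPPjPPjjPPjPPjjPPjjPPjPPjjPPj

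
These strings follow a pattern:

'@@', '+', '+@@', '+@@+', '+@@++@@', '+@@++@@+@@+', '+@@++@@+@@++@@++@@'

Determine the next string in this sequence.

+@@++@@+@@++@@++@@+@@++@@+@@+

From term 3 onward, concatenate the last term with the second-to-last: +·@@ = +@@, +@@·+ = +@@+, …
Continuing: +@@++@@+@@++@@++@@ · +@@++@@+@@+ gives term 8.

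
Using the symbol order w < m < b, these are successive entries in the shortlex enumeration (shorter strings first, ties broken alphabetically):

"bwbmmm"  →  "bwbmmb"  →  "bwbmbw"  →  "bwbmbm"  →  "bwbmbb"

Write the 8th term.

Stepping forward 3 times from bwbmbb: bwbmbb → bwbbww → bwbbwm, then the target.

bwbbwb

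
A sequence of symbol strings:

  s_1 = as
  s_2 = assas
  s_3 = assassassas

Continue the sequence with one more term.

Every step duplicates the string with 's' between the halves.
Doubling assassassas with 's' between the halves:

assassassassassassassas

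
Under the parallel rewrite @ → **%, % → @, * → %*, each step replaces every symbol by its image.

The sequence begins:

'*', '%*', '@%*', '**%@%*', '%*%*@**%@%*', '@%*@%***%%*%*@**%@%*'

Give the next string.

Replace each of the 20 characters of @%*@%***%%*%*@**%@%* in place — **% @ %* **% @ %* %* %* @ @ %* @ %* **% %* %* @ **% @ %* — and concatenate.

**%@%***%@%*%*%*@@%*@%***%%*%*@**%@%*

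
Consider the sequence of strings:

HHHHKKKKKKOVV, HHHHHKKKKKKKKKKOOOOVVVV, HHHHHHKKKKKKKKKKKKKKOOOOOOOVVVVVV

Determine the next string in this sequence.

HHHHHHHKKKKKKKKKKKKKKKKKKOOOOOOOOOOVVVVVVVV

Term n consists of n+3 H's, followed by 4n+2 K's, followed by 3n-2 O's, followed by 2n V's (n = 1, 2, …).
For the next term, n = 4, so the run lengths are 7, 18, 10, 8.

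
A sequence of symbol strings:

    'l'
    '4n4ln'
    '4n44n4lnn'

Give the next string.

4n44n44n4lnnn

Each term wraps the previous one in 4n4 on the left and n on the right.
One more step from 4n44n4lnn gives the answer.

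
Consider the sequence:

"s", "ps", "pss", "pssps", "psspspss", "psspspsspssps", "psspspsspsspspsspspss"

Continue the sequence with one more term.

psspspsspsspspsspspsspsspspsspssps

This is a Fibonacci-style word recurrence s(k) = s(k−1)·s(k−2): e.g. ps·s = pss.
Continuing: psspspsspsspspsspspss · psspspsspssps gives term 8.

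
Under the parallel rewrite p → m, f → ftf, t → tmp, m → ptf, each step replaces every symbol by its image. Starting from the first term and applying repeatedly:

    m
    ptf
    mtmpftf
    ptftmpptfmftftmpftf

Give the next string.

Rewriting the 19 symbols of ptftmpptfmftftmpftf one by one yields m tmp ftf tmp ptf m m tmp ftf ptf ftf tmp ftf tmp ptf m ftf tmp ftf; concatenated:

mtmpftftmpptfmmtmpftfptfftftmpftftmpptfmftftmpftf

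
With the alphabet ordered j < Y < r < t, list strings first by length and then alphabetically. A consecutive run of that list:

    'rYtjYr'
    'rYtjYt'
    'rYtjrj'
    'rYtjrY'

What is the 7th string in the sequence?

Stepping forward 3 times from rYtjrY: rYtjrY → rYtjrr → rYtjrt, then the target.

rYtjtj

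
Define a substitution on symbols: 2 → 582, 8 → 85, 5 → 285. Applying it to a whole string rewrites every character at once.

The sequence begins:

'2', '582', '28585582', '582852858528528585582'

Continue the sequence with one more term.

φ(582852858528528585582) expands symbol-by-symbol to 285 85 582 85 285 582 85 285 85 285 582 85 285 582 85 285 85 285 285 85 582; joining the 21 pieces gives the next term.

2858558285285582852858528558285285582852858528528585582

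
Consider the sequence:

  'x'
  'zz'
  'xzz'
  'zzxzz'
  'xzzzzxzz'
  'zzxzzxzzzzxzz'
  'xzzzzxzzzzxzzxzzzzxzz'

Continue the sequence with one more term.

zzxzzxzzzzxzzxzzzzxzzzzxzzxzzzzxzz

This is a Fibonacci-style word recurrence s(k) = s(k−2)·s(k−1): e.g. x·zz = xzz.
So term 8 is zzxzzxzzzzxzz·xzzzzxzzzzxzzxzzzzxzz.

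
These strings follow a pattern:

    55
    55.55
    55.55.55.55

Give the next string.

55.55.55.55.55.55.55.55

Every step duplicates the string with '.' between the halves.
So the next term is two copies of 55.55.55.55 with '.' between the halves.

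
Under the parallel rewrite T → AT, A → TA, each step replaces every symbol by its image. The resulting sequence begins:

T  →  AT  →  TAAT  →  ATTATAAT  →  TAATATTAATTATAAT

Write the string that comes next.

φ(TAATATTAATTATAAT) expands symbol-by-symbol to AT TA TA AT TA AT AT TA TA AT AT TA AT TA TA AT; joining the 16 pieces gives the next term.

ATTATAATTAATATTATAATATTAATTATAAT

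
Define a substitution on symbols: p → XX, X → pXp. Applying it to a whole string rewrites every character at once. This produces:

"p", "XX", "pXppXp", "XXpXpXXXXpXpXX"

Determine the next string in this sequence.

φ(XXpXpXXXXpXpXX) expands symbol-by-symbol to pXp pXp XX pXp XX pXp pXp pXp pXp XX pXp XX pXp pXp; joining the 14 pieces gives the next term.

pXppXpXXpXpXXpXppXppXppXpXXpXpXXpXppXp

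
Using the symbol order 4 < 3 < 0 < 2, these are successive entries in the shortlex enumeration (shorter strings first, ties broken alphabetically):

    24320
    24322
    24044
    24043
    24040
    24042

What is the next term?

24034

The successor of 24042 increments the rightmost position that isn't already 2 and resets every position after it to 4.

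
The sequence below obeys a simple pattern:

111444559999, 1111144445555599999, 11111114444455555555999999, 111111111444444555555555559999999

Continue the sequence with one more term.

Each string has the form 1^{2n+1} 4^{n+2} 5^{3n-1} 9^{n+3} (n = 1, 2, …).
Setting n = 5 gives 11, 7, 14, 8 characters in each block.

1111111111144444445555555555555599999999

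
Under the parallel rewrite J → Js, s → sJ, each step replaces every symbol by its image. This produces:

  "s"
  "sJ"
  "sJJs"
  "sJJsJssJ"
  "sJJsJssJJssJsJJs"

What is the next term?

sJJsJssJJssJsJJsJssJsJJssJJsJssJ

φ(sJJsJssJJssJsJJs) expands symbol-by-symbol to sJ Js Js sJ Js sJ sJ Js Js sJ sJ Js sJ Js Js sJ; joining the 16 pieces gives the next term.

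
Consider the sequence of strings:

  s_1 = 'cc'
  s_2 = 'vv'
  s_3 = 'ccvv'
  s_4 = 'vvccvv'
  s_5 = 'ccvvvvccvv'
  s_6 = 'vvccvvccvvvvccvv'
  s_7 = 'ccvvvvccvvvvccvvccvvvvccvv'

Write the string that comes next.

vvccvvccvvvvccvvccvvvvccvvvvccvvccvvvvccvv

This is a Fibonacci-style word recurrence s(k) = s(k−2)·s(k−1): e.g. cc·vv = ccvv.
Continuing: vvccvvccvvvvccvv · ccvvvvccvvvvccvvccvvvvccvv gives term 8.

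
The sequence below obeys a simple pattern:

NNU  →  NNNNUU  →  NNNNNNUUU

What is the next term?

NNNNNNNNUUUU

The n-th term is 2n N's then n U's (n = 1, 2, …).
Setting n = 4 gives 8, 4 characters in each block.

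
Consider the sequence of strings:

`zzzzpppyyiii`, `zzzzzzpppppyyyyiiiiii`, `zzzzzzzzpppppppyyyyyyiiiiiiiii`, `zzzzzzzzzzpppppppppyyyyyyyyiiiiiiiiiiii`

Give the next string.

zzzzzzzzzzzzpppppppppppyyyyyyyyyyiiiiiiiiiiiiiii

Each string has the form z^{2n+2} p^{2n+1} y^{2n} i^{3n} (n = 1, 2, …).
For the next term, n = 5, so the run lengths are 12, 11, 10, 15.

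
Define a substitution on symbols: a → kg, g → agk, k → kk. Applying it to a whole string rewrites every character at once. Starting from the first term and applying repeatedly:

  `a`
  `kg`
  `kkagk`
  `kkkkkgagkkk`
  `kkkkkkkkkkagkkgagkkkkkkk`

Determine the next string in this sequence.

kkkkkkkkkkkkkkkkkkkkkgagkkkkkagkkgagkkkkkkkkkkkkkkk

φ(kkkkkkkkkkagkkgagkkkkkkk) expands symbol-by-symbol to kk kk kk kk kk kk kk kk kk kk kg agk kk kk agk kg agk kk kk kk kk kk kk kk; joining the 24 pieces gives the next term.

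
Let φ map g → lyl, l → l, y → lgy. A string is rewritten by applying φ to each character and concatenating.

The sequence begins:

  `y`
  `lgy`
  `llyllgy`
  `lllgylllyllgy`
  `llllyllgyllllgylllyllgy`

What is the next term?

Rewriting the 23 symbols of llllyllgyllllgylllyllgy one by one yields l l l l lgy l l lyl lgy l l l l lyl lgy l l l lgy l l lyl lgy; concatenated:

lllllgylllyllgylllllyllgyllllgylllyllgy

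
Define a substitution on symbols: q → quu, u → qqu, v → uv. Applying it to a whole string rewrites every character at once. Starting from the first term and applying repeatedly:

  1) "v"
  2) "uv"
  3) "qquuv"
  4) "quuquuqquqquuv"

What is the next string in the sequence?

Rewriting the 14 symbols of quuquuqquqquuv one by one yields quu qqu qqu quu qqu qqu quu quu qqu quu quu qqu qqu uv; concatenated:

quuqquqququuqquqququuquuqququuquuqquqquuv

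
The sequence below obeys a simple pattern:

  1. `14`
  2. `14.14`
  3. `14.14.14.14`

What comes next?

14.14.14.14.14.14.14.14

Each string is two copies of the previous one joined by '.'.
One more doubling of 14.14.14.14 gives the answer.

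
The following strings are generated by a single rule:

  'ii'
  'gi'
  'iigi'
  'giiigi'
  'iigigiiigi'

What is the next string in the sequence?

From term 3 onward, concatenate the second-to-last term with the last: ii·gi = iigi, gi·iigi = giiigi, …
Continuing: giiigi · iigigiiigi gives term 6.

giiigiiigigiiigi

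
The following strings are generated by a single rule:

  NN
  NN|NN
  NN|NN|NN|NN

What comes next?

Each string is two copies of the previous one joined by '|'.
Doubling NN|NN|NN|NN with '|' between the halves:

NN|NN|NN|NN|NN|NN|NN|NN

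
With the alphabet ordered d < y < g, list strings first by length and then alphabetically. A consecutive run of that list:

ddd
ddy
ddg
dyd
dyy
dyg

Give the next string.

The successor of dyg increments the rightmost position that isn't already g and resets every position after it to d.

dgd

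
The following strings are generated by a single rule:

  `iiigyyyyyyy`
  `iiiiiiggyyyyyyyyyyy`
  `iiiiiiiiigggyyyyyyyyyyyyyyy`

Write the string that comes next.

iiiiiiiiiiiiggggyyyyyyyyyyyyyyyyyyy

The n-th term is 3n i's then n g's then 4n+3 y's (n = 1, 2, …).
At n = 4 the blocks have lengths 12, 4, 19.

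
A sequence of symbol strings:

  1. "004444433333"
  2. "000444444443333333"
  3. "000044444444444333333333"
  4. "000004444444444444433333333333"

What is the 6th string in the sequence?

Reading off run lengths: 0 runs 2, 3, 4, 5; 4 runs 5, 8, 11, 14; 3 runs 5, 7, 9, 11 — each is linear in n (n = 1, 2, …).
Setting n = 6 gives 7, 20, 15 characters in each block.

000000044444444444444444444333333333333333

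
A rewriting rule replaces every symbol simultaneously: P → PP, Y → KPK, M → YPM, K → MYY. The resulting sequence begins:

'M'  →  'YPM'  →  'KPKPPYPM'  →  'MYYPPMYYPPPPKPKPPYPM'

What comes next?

YPMKPKKPKPPPPYPMKPKKPKPPPPPPPPMYYPPMYYPPPPKPKPPYPM

Replace each of the 20 characters of MYYPPMYYPPPPKPKPPYPM in place — YPM KPK KPK PP PP YPM KPK KPK PP PP PP PP MYY PP MYY PP PP KPK PP YPM — and concatenate.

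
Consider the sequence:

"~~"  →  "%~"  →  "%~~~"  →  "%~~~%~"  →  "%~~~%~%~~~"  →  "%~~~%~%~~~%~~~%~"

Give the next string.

From term 3 onward, concatenate the last term with the second-to-last: %~·~~ = %~~~, %~~~·%~ = %~~~%~, …
Continuing: %~~~%~%~~~%~~~%~ · %~~~%~%~~~ gives term 7.

%~~~%~%~~~%~~~%~%~~~%~%~~~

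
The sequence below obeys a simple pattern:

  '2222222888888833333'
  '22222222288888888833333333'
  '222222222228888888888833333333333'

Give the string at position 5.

22222222222222288888888888888833333333333333333

Term n consists of 2n+3 2's, followed by 2n+3 8's, followed by 3n-1 3's, where the shown terms are n = 2, 3, 4.
For term 5, n = 6, so the run lengths are 15, 15, 17.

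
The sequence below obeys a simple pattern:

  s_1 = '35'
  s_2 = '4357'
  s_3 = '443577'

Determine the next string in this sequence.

s(k+1) = 4·s(k)·7, so each term gains 4 as a prefix and 7 as a suffix.
Applying this once more to 443577:

44435777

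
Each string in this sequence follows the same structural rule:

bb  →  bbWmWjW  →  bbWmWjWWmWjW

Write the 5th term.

The strings grow by a fixed suffix WmWjW each time.
From bbWmWjWWmWjW, 2 further steps: bbWmWjWWmWjW → bbWmWjWWmWjWWmWjW → (answer).

bbWmWjWWmWjWWmWjWWmWjW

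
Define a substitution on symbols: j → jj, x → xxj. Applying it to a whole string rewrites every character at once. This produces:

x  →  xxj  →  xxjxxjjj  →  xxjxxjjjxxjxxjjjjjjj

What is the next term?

xxjxxjjjxxjxxjjjjjjjxxjxxjjjxxjxxjjjjjjjjjjjjjjj

φ(xxjxxjjjxxjxxjjjjjjj) expands symbol-by-symbol to xxj xxj jj xxj xxj jj jj jj xxj xxj jj xxj xxj jj jj jj jj jj jj jj; joining the 20 pieces gives the next term.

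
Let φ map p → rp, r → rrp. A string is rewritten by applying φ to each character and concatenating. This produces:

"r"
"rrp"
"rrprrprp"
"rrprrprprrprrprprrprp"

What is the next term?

φ(rrprrprprrprrprprrprp) expands symbol-by-symbol to rrp rrp rp rrp rrp rp rrp rp rrp rrp rp rrp rrp rp rrp rp rrp rrp rp rrp rp; joining the 21 pieces gives the next term.

rrprrprprrprrprprrprprrprrprprrprrprprrprprrprrprprrprp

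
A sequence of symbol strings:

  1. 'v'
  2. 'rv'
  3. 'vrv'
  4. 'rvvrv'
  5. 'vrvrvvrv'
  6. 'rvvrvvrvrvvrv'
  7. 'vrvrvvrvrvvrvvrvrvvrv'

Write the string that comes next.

This is a Fibonacci-style word recurrence s(k) = s(k−2)·s(k−1): e.g. v·rv = vrv.
The next term joins rvvrvvrvrvvrv and vrvrvvrvrvvrvvrvrvvrv.

rvvrvvrvrvvrvvrvrvvrvrvvrvvrvrvvrv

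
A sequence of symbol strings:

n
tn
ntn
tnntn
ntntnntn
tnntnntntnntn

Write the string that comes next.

ntntnntntnntnntntnntn

From term 3 onward, concatenate the second-to-last term with the last: n·tn = ntn, tn·ntn = tnntn, …
Continuing: ntntnntn · tnntnntntnntn gives term 7.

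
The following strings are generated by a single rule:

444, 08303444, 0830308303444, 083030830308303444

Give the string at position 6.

The strings grow by a fixed prefix 08303 each time.
From 083030830308303444, 2 further steps: 083030830308303444 → 08303083030830308303444 → (answer).

0830308303083030830308303444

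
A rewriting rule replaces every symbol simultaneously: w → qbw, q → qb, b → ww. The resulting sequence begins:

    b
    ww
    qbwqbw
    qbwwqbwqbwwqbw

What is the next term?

qbwwqbwqbwqbwwqbwqbwwqbwqbwqbwwqbw

Replace each of the 14 characters of qbwwqbwqbwwqbw in place — qb ww qbw qbw qb ww qbw qb ww qbw qbw qb ww qbw — and concatenate.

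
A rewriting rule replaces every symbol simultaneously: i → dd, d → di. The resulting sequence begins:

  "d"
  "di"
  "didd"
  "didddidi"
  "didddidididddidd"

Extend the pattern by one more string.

didddidididddidddidddidididddidi

φ(didddidididddidd) expands symbol-by-symbol to di dd di di di dd di dd di dd di di di dd di di; joining the 16 pieces gives the next term.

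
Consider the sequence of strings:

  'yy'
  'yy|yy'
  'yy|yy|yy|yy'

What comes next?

s(k+1) = s(k)·|·s(k) — each term doubles the last with '|' between the halves.
One more doubling of yy|yy|yy|yy gives the answer.

yy|yy|yy|yy|yy|yy|yy|yy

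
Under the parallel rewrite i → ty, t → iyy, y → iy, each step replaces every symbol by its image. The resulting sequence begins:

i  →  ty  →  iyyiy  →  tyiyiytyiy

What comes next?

Rewriting each symbol of tyiyiytyiy: t→iyy, y→iy, i→ty, y→iy, i→ty, y→iy, t→iyy, y→iy, i→ty, y→iy, which concatenates to iyy iy ty iy ty iy iyy iy ty iy.

iyyiytyiytyiyiyyiytyiy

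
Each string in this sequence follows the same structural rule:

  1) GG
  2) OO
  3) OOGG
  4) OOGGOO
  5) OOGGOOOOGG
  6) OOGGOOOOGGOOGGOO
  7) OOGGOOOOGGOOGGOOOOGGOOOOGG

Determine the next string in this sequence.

OOGGOOOOGGOOGGOOOOGGOOOOGGOOGGOOOOGGOOGGOO

This is a Fibonacci-style word recurrence s(k) = s(k−1)·s(k−2): e.g. OO·GG = OOGG.
So term 8 is OOGGOOOOGGOOGGOOOOGGOOOOGG·OOGGOOOOGGOOGGOO.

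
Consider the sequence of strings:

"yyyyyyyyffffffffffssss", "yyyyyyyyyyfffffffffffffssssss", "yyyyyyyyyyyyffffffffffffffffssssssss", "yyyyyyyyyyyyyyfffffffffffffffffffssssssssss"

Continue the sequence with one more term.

yyyyyyyyyyyyyyyyffffffffffffffffffffffssssssssssss

Each string has the form y^{2n+2} f^{3n+1} s^{2n-2}, where the shown terms are n = 3, 4, 5, 6.
Setting n = 7 gives 16, 22, 12 characters in each block.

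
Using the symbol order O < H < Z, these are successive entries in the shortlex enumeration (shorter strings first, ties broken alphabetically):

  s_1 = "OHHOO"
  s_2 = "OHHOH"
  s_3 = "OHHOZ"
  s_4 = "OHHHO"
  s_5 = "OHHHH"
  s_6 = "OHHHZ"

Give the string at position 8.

OHHZH

Continuing the enumeration 2 steps past OHHHZ: OHHHZ → OHHZO → (answer).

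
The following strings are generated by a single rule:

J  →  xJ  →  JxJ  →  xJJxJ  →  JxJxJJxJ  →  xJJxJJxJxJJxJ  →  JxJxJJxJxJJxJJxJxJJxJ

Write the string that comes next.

Each term (from the third on) is the two preceding terms concatenated in order: term 3 = J·xJ = JxJ.
Continuing: xJJxJJxJxJJxJ · JxJxJJxJxJJxJJxJxJJxJ gives term 8.

xJJxJJxJxJJxJJxJxJJxJxJJxJJxJxJJxJ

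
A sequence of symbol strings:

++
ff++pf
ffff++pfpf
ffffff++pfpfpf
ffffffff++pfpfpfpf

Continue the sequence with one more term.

s(k+1) = ff·s(k)·pf, so each term gains ff as a prefix and pf as a suffix.
Applying this once more to ffffffff++pfpfpfpf:

ffffffffff++pfpfpfpfpf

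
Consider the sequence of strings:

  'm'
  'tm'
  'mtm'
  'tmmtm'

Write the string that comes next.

This is a Fibonacci-style word recurrence s(k) = s(k−2)·s(k−1): e.g. m·tm = mtm.
Continuing: mtm · tmmtm gives term 5.

mtmtmmtm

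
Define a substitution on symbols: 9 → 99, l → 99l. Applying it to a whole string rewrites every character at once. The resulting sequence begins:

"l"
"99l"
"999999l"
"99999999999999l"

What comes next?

999999999999999999999999999999l

φ(99999999999999l) expands symbol-by-symbol to 99 99 99 99 99 99 99 99 99 99 99 99 99 99 99l; joining the 15 pieces gives the next term.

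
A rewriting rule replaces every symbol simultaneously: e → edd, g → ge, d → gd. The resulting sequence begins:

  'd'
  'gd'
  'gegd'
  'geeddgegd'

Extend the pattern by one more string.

Rewriting each symbol of geeddgegd: g→ge, e→edd, e→edd, d→gd, d→gd, g→ge, e→edd, g→ge, d→gd, which concatenates to ge edd edd gd gd ge edd ge gd.

geeddeddgdgdgeeddgegd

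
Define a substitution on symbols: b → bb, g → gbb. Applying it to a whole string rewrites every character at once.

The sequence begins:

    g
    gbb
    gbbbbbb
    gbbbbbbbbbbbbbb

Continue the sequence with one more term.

gbbbbbbbbbbbbbbbbbbbbbbbbbbbbbb

φ(gbbbbbbbbbbbbbb) expands symbol-by-symbol to gbb bb bb bb bb bb bb bb bb bb bb bb bb bb bb; joining the 15 pieces gives the next term.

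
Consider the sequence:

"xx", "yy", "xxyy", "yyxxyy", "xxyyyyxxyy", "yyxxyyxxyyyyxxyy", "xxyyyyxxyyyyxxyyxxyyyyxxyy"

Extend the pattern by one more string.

This is a Fibonacci-style word recurrence s(k) = s(k−2)·s(k−1): e.g. xx·yy = xxyy.
So term 8 is yyxxyyxxyyyyxxyy·xxyyyyxxyyyyxxyyxxyyyyxxyy.

yyxxyyxxyyyyxxyyxxyyyyxxyyyyxxyyxxyyyyxxyy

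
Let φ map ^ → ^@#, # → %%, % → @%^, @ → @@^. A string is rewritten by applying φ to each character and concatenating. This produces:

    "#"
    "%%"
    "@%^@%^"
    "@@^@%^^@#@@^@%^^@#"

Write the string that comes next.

Rewriting the 18 symbols of @@^@%^^@#@@^@%^^@# one by one yields @@^ @@^ ^@# @@^ @%^ ^@# ^@# @@^ %% @@^ @@^ ^@# @@^ @%^ ^@# ^@# @@^ %%; concatenated:

@@^@@^^@#@@^@%^^@#^@#@@^%%@@^@@^^@#@@^@%^^@#^@#@@^%%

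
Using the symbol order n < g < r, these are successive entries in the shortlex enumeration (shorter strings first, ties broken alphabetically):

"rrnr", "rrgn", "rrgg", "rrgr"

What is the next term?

Find the rightmost character of rrgr below r, bump it to the next letter, and reset everything to its right to n.

rrrn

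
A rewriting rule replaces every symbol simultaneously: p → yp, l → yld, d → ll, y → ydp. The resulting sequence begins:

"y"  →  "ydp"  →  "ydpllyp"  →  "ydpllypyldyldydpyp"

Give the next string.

Rewriting the 18 symbols of ydpllypyldyldydpyp one by one yields ydp ll yp yld yld ydp yp ydp yld ll ydp yld ll ydp ll yp ydp yp; concatenated:

ydpllypyldyldydpypydpyldllydpyldllydpllypydpyp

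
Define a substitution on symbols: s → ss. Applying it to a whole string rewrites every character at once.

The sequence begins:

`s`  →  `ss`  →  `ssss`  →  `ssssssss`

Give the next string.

ssssssssssssssss

Expanding ssssssss: s→ss, s→ss, s→ss, s→ss, s→ss, s→ss, s→ss, s→ss. Concatenated: ss ss ss ss ss ss ss ss.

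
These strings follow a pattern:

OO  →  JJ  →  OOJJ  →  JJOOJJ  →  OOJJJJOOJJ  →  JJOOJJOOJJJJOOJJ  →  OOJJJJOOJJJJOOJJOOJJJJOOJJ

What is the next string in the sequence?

From term 3 onward, concatenate the second-to-last term with the last: OO·JJ = OOJJ, JJ·OOJJ = JJOOJJ, …
Continuing: JJOOJJOOJJJJOOJJ · OOJJJJOOJJJJOOJJOOJJJJOOJJ gives term 8.

JJOOJJOOJJJJOOJJOOJJJJOOJJJJOOJJOOJJJJOOJJ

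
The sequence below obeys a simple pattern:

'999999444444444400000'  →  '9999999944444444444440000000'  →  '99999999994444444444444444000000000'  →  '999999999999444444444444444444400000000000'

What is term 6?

Term n consists of 2n 9's, followed by 3n+1 4's, followed by 2n-1 0's, where the shown terms are n = 3, 4, 5, 6.
For term 6, n = 8, so the run lengths are 16, 25, 15.

99999999999999994444444444444444444444444000000000000000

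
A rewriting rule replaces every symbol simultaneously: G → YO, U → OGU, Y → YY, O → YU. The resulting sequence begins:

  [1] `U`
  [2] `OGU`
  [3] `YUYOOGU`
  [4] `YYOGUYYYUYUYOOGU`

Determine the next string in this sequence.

φ(YYOGUYYYUYUYOOGU) expands symbol-by-symbol to YY YY YU YO OGU YY YY YY OGU YY OGU YY YU YU YO OGU; joining the 16 pieces gives the next term.

YYYYYUYOOGUYYYYYYOGUYYOGUYYYUYUYOOGU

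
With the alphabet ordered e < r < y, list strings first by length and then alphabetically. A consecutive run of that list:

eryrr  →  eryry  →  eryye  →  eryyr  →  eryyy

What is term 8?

Continuing the enumeration 3 steps past eryyy: eryyy → eyeee → eyeer → (answer).

eyeey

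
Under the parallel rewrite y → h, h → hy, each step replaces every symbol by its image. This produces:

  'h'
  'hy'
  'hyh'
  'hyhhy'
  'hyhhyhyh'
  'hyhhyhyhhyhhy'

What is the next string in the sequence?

φ(hyhhyhyhhyhhy) expands symbol-by-symbol to hy h hy hy h hy h hy hy h hy hy h; joining the 13 pieces gives the next term.

hyhhyhyhhyhhyhyhhyhyh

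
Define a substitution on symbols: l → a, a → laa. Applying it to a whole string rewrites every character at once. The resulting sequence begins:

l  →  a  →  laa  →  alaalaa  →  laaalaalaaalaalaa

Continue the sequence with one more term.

Rewriting the 17 symbols of laaalaalaaalaalaa one by one yields a laa laa laa a laa laa a laa laa laa a laa laa a laa laa; concatenated:

alaalaalaaalaalaaalaalaalaaalaalaaalaalaa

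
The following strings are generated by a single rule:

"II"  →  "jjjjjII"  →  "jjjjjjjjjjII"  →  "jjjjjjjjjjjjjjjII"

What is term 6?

jjjjjjjjjjjjjjjjjjjjjjjjjII

Each term is the previous one with jjjjj prepended.
From jjjjjjjjjjjjjjjII, 2 further steps: jjjjjjjjjjjjjjjII → jjjjjjjjjjjjjjjjjjjjII → (answer).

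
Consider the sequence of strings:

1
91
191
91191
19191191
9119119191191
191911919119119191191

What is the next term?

9119119191191191911919119119191191

From term 3 onward, concatenate the second-to-last term with the last: 1·91 = 191, 91·191 = 91191, …
Continuing: 9119119191191 · 191911919119119191191 gives term 8.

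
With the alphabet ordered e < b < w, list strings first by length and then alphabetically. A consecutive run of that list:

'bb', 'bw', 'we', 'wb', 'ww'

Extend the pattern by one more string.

eee

After ww the length-2 strings are exhausted; the first length-3 string is 3 copies of e.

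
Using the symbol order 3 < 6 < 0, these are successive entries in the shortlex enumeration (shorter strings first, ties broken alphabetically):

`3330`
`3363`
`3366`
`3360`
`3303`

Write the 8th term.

3633

Stepping forward 3 times from 3303: 3303 → 3306 → 3300, then the target.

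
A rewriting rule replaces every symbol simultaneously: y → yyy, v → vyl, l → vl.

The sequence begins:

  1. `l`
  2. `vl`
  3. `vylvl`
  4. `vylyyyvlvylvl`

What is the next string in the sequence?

Rewriting the 13 symbols of vylyyyvlvylvl one by one yields vyl yyy vl yyy yyy yyy vyl vl vyl yyy vl vyl vl; concatenated:

vylyyyvlyyyyyyyyyvylvlvylyyyvlvylvl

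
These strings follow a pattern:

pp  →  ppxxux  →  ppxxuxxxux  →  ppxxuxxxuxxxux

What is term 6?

ppxxuxxxuxxxuxxxuxxxux

Every step adds xxux to the end: s(k+1) = s(k)·xxux.
From ppxxuxxxuxxxux, 2 further steps: ppxxuxxxuxxxux → ppxxuxxxuxxxuxxxux → (answer).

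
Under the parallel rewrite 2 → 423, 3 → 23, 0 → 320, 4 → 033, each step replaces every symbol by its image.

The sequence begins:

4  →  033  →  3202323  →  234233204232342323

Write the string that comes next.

φ(234233204232342323) expands symbol-by-symbol to 423 23 033 423 23 23 423 320 033 423 23 423 23 033 423 23 423 23; joining the 18 pieces gives the next term.

42323033423232342332003342323423230334232342323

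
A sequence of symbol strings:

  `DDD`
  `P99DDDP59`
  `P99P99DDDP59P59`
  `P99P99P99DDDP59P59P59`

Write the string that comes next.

P99P99P99P99DDDP59P59P59P59

Each term wraps the previous one in P99 on the left and P59 on the right.
One more step from P99P99P99DDDP59P59P59 gives the answer.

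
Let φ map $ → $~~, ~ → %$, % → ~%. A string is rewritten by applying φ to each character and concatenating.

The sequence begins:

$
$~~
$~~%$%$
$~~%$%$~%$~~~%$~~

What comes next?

Replace each of the 17 characters of $~~%$%$~%$~~~%$~~ in place — $~~ %$ %$ ~% $~~ ~% $~~ %$ ~% $~~ %$ %$ %$ ~% $~~ %$ %$ — and concatenate.

$~~%$%$~%$~~~%$~~%$~%$~~%$%$%$~%$~~%$%$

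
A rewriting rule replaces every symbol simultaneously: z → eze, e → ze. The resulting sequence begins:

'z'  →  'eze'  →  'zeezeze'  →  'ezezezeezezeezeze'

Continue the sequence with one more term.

Applying the rule to each of the 17 symbols of ezezezeezezeezeze gives the pieces ze eze ze eze ze eze ze ze eze ze eze ze ze eze ze eze ze, which concatenate to the answer.

zeezezeezezeezezezeezezeezezezeezezeezeze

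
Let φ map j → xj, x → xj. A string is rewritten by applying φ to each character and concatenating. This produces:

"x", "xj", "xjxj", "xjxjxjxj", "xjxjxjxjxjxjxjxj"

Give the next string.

xjxjxjxjxjxjxjxjxjxjxjxjxjxjxjxj

Applying the rule to each of the 16 symbols of xjxjxjxjxjxjxjxj gives the pieces xj xj xj xj xj xj xj xj xj xj xj xj xj xj xj xj, which concatenate to the answer.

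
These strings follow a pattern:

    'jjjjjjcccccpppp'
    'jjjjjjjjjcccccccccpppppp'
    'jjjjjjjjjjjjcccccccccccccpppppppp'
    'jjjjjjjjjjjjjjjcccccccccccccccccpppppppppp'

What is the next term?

Term n consists of 3n+3 j's, followed by 4n+1 c's, followed by 2n+2 p's (n = 1, 2, …).
For the next term, n = 5, so the run lengths are 18, 21, 12.

jjjjjjjjjjjjjjjjjjcccccccccccccccccccccpppppppppppp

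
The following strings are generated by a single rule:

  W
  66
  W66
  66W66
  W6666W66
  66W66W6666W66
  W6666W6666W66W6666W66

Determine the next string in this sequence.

From term 3 onward, concatenate the second-to-last term with the last: W·66 = W66, 66·W66 = 66W66, …
The next term joins 66W66W6666W66 and W6666W6666W66W6666W66.

66W66W6666W66W6666W6666W66W6666W66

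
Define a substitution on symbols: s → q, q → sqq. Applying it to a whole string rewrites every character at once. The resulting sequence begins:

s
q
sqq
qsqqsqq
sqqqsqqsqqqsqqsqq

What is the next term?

qsqqsqqsqqqsqqsqqqsqqsqqsqqqsqqsqqqsqqsqq

Replace each of the 17 characters of sqqqsqqsqqqsqqsqq in place — q sqq sqq sqq q sqq sqq q sqq sqq sqq q sqq sqq q sqq sqq — and concatenate.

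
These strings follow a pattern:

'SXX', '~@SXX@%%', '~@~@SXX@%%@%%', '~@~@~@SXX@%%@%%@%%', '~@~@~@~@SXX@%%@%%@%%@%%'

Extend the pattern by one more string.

Every step adds ~@ to the front and @%% to the end of the previous string.
Applying this once more to ~@~@~@~@SXX@%%@%%@%%@%%:

~@~@~@~@~@SXX@%%@%%@%%@%%@%%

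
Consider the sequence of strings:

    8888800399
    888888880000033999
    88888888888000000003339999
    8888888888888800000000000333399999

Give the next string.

The n-th term is 3n+2 8's then 3n-1 0's then n 3's then n+1 9's (n = 1, 2, …).
Setting n = 5 gives 17, 14, 5, 6 characters in each block.

888888888888888880000000000000033333999999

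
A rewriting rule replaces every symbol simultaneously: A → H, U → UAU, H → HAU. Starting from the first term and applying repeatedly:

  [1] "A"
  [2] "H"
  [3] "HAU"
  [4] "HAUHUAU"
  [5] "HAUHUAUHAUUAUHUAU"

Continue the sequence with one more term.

Replace each of the 17 characters of HAUHUAUHAUUAUHUAU in place — HAU H UAU HAU UAU H UAU HAU H UAU UAU H UAU HAU UAU H UAU — and concatenate.

HAUHUAUHAUUAUHUAUHAUHUAUUAUHUAUHAUUAUHUAU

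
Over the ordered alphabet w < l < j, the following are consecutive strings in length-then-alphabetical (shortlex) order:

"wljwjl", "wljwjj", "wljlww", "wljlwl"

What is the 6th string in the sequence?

Advancing 2 positions from wljlwl through wljlwl → wljlwj reaches term 6.

wljllw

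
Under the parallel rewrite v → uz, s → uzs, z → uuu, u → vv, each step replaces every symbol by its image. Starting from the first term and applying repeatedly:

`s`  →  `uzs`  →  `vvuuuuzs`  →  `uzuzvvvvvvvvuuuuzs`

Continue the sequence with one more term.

Applying the rule to each of the 18 symbols of uzuzvvvvvvvvuuuuzs gives the pieces vv uuu vv uuu uz uz uz uz uz uz uz uz vv vv vv vv uuu uzs, which concatenate to the answer.

vvuuuvvuuuuzuzuzuzuzuzuzuzvvvvvvvvuuuuzs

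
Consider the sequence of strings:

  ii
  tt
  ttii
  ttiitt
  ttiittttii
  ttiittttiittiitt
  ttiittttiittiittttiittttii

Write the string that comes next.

From term 3 onward, concatenate the last term with the second-to-last: tt·ii = ttii, ttii·tt = ttiitt, …
So term 8 is ttiittttiittiittttiittttii·ttiittttiittiitt.

ttiittttiittiittttiittttiittiittttiittiitt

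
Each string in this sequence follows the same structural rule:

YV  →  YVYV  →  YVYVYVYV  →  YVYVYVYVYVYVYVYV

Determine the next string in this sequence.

Every step duplicates the string.
One more doubling of YVYVYVYVYVYVYVYV gives the answer.

YVYVYVYVYVYVYVYVYVYVYVYVYVYVYVYV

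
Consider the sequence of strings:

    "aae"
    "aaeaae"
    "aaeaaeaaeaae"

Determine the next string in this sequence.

s(k+1) = s(k)·s(k) — each term doubles the last.
Doubling aaeaaeaaeaae:

aaeaaeaaeaaeaaeaaeaaeaae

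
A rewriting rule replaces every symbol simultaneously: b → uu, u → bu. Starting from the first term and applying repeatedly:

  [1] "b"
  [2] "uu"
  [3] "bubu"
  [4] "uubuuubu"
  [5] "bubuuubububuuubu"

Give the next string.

Applying the rule to each of the 16 symbols of bubuuubububuuubu gives the pieces uu bu uu bu bu bu uu bu uu bu uu bu bu bu uu bu, which concatenate to the answer.

uubuuubububuuubuuubuuubububuuubu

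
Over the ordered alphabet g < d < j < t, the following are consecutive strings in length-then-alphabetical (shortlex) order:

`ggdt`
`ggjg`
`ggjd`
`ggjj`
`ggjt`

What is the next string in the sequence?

The successor of ggjt increments the rightmost position that isn't already t and resets every position after it to g.

ggtg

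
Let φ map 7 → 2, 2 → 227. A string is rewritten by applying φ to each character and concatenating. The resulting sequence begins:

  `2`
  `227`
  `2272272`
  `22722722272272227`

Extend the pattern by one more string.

Replace each of the 17 characters of 22722722272272227 in place — 227 227 2 227 227 2 227 227 227 2 227 227 2 227 227 227 2 — and concatenate.

22722722272272227227227222722722272272272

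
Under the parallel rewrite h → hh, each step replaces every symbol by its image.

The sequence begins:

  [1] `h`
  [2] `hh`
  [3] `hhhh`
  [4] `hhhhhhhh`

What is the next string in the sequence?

hhhhhhhhhhhhhhhh

Rewriting each symbol of hhhhhhhh: h→hh, h→hh, h→hh, h→hh, h→hh, h→hh, h→hh, h→hh, which concatenates to hh hh hh hh hh hh hh hh.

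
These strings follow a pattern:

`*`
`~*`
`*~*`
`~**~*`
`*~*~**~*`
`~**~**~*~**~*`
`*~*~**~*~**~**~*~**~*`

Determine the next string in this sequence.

~**~**~*~**~**~*~**~*~**~**~*~**~*

From term 3 onward, concatenate the second-to-last term with the last: *·~* = *~*, ~*·*~* = ~**~*, …
The next term joins ~**~**~*~**~* and *~*~**~*~**~**~*~**~*.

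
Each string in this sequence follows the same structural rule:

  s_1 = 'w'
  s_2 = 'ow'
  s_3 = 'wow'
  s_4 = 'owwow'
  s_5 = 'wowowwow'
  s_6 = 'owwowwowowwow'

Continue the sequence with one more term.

wowowwowowwowwowowwow

From term 3 onward, concatenate the second-to-last term with the last: w·ow = wow, ow·wow = owwow, …
Continuing: wowowwow · owwowwowowwow gives term 7.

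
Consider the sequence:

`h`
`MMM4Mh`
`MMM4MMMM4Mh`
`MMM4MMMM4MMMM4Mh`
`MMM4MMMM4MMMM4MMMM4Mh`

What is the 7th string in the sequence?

MMM4MMMM4MMMM4MMMM4MMMM4MMMM4Mh

Every step adds MMM4M at the front: s(k+1) = MMM4M·s(k).
From MMM4MMMM4MMMM4MMMM4Mh, 2 further steps: MMM4MMMM4MMMM4MMMM4Mh → MMM4MMMM4MMMM4MMMM4MMMM4Mh → (answer).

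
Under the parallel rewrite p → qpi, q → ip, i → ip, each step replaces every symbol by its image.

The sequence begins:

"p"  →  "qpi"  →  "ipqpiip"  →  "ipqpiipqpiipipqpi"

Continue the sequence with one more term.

Rewriting the 17 symbols of ipqpiipqpiipipqpi one by one yields ip qpi ip qpi ip ip qpi ip qpi ip ip qpi ip qpi ip qpi ip; concatenated:

ipqpiipqpiipipqpiipqpiipipqpiipqpiipqpiip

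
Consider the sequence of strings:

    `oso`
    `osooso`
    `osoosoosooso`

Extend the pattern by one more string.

Each string is two copies of the previous one concatenated.
Doubling osoosoosooso:

osoosoosoosoosoosoosooso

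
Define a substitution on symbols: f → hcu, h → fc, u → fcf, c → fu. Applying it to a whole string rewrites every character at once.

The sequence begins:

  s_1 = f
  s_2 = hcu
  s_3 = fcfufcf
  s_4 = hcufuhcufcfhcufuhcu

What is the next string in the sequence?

φ(hcufuhcufcfhcufuhcu) expands symbol-by-symbol to fc fu fcf hcu fcf fc fu fcf hcu fu hcu fc fu fcf hcu fcf fc fu fcf; joining the 19 pieces gives the next term.

fcfufcfhcufcffcfufcfhcufuhcufcfufcfhcufcffcfufcf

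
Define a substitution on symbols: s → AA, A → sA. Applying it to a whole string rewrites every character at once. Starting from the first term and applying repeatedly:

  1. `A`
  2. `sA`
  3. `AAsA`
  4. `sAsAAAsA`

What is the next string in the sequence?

AAsAAAsAsAsAAAsA

Expanding sAsAAAsA: s→AA, A→sA, s→AA, A→sA, A→sA, A→sA, s→AA, A→sA. Concatenated: AA sA AA sA sA sA AA sA.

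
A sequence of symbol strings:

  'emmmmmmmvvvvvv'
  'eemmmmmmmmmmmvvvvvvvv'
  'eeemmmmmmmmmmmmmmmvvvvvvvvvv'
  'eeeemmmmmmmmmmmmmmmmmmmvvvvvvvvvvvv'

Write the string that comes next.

The n-th term is n-1 e's then 4n-1 m's then 2n+2 v's, where the shown terms are n = 2, 3, 4, 5.
At n = 6 the blocks have lengths 5, 23, 14.

eeeeemmmmmmmmmmmmmmmmmmmmmmmvvvvvvvvvvvvvv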